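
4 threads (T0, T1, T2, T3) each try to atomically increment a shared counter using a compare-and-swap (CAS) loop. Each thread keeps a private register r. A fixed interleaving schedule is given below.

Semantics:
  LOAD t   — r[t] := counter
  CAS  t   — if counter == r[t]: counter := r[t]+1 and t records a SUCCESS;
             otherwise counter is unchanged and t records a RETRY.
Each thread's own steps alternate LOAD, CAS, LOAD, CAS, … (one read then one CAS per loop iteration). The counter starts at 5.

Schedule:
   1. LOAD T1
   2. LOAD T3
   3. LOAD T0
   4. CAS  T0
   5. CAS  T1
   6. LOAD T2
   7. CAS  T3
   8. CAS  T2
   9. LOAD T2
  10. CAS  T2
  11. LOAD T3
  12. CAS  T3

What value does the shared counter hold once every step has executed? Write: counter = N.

counter = 9

   1) LOAD T1:  M=5  r_T1=5
   2) LOAD T3:  M=5  r_T3=5
   3) LOAD T0:  M=5  r_T0=5
   4) CAS  T0:  M=6  r_T0=5 ✓
   5) CAS  T1:  M=6  r_T1=5 ✗
   6) LOAD T2:  M=6  r_T2=6
   7) CAS  T3:  M=6  r_T3=5 ✗
   8) CAS  T2:  M=7  r_T2=6 ✓
   9) LOAD T2:  M=7  r_T2=7
  10) CAS  T2:  M=8  r_T2=7 ✓
  11) LOAD T3:  M=8  r_T3=8
  12) CAS  T3:  M=9  r_T3=8 ✓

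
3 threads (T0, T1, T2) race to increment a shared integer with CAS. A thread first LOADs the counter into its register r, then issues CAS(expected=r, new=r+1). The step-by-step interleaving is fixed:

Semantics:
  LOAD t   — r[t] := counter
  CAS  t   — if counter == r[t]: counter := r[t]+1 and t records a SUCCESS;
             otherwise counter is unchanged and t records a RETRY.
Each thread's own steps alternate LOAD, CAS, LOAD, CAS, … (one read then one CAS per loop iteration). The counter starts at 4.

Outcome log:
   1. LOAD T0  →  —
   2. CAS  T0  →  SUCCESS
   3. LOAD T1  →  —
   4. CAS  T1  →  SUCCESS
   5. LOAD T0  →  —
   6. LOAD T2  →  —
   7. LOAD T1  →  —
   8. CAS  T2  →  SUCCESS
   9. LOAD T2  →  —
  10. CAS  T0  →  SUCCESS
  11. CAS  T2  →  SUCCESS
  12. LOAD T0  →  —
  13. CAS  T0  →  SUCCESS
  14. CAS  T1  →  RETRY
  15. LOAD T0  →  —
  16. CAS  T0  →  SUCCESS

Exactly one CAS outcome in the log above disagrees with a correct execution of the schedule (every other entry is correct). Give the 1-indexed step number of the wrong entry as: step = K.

step = 10

Re-executing:
T0 LOAD — after: cnt=4, r=4 — load
T0 CAS — after: cnt=5, r=4 — ok
T1 LOAD — after: cnt=5, r=5 — load
T1 CAS — after: cnt=6, r=5 — ok
T0 LOAD — after: cnt=6, r=6 — load
T2 LOAD — after: cnt=6, r=6 — load
T1 LOAD — after: cnt=6, r=6 — load
T2 CAS — after: cnt=7, r=6 — ok
T2 LOAD — after: cnt=7, r=7 — load
T0 CAS — after: cnt=7, r=6 — retry
T2 CAS — after: cnt=8, r=7 — ok
T0 LOAD — after: cnt=8, r=8 — load
T0 CAS — after: cnt=9, r=8 — ok
T1 CAS — after: cnt=9, r=6 — retry
T0 LOAD — after: cnt=9, r=9 — load
T0 CAS — after: cnt=10, r=9 — ok
Flip is step 10.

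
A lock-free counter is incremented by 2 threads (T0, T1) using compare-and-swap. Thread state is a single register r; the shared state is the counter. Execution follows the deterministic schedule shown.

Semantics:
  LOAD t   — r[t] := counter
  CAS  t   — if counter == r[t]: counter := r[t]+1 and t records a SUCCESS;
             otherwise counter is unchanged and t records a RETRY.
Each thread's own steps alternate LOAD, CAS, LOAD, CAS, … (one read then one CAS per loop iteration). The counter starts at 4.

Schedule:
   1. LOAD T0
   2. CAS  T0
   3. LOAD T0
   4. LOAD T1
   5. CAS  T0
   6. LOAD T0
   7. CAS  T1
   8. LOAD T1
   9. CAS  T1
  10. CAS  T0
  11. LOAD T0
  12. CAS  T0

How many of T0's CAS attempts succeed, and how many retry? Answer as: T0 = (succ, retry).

T0 = (3, 1)

[1] T0.load  rd  (counter 4, T0.r 4)
[2] T0.cas  hit  (counter 5, T0.r 4)
[3] T0.load  rd  (counter 5, T0.r 5)
[4] T1.load  rd  (counter 5, T1.r 5)
[5] T0.cas  hit  (counter 6, T0.r 5)
[6] T0.load  rd  (counter 6, T0.r 6)
[7] T1.cas  miss  (counter 6, T1.r 5)
[8] T1.load  rd  (counter 6, T1.r 6)
[9] T1.cas  hit  (counter 7, T1.r 6)
[10] T0.cas  miss  (counter 7, T0.r 6)
[11] T0.load  rd  (counter 7, T0.r 7)
[12] T0.cas  hit  (counter 8, T0.r 7)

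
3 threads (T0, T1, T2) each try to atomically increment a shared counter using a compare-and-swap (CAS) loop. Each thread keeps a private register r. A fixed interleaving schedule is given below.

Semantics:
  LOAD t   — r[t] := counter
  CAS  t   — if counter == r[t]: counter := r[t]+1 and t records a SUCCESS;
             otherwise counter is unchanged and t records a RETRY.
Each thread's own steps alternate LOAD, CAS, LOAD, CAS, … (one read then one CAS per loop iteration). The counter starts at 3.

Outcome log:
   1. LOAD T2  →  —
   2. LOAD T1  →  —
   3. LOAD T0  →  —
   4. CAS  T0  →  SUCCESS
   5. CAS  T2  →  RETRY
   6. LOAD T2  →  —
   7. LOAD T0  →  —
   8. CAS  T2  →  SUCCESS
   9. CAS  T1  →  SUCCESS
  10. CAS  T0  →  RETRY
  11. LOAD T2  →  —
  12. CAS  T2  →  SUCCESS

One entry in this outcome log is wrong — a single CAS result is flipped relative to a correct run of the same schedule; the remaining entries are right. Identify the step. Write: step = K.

step = 9

Correct run:
[1] T2.load  rd  (counter 3, T2.r 3)
[2] T1.load  rd  (counter 3, T1.r 3)
[3] T0.load  rd  (counter 3, T0.r 3)
[4] T0.cas  hit  (counter 4, T0.r 3)
[5] T2.cas  miss  (counter 4, T2.r 3)
[6] T2.load  rd  (counter 4, T2.r 4)
[7] T0.load  rd  (counter 4, T0.r 4)
[8] T2.cas  hit  (counter 5, T2.r 4)
[9] T1.cas  miss  (counter 5, T1.r 3)
[10] T0.cas  miss  (counter 5, T0.r 4)
[11] T2.load  rd  (counter 5, T2.r 5)
[12] T2.cas  hit  (counter 6, T2.r 5)
Flip is step 9.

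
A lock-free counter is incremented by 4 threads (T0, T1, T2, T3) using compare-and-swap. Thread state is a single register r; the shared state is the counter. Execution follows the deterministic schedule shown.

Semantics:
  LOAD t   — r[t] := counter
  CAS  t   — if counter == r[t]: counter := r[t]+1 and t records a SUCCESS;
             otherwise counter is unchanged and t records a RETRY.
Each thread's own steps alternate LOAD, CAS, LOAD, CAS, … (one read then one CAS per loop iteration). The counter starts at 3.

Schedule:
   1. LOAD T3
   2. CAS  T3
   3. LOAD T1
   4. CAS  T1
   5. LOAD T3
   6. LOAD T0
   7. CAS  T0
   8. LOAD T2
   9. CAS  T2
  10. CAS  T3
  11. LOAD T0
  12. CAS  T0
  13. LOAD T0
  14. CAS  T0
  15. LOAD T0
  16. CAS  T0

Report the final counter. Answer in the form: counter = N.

#1 T3 reads 3
#2 T3 CAS(3→4) writes; counter now 4
#3 T1 reads 4
#4 T1 CAS(4→5) writes; counter now 5
#5 T3 reads 5
#6 T0 reads 5
#7 T0 CAS(5→6) writes; counter now 6
#8 T2 reads 6
#9 T2 CAS(6→7) writes; counter now 7
#10 T3 CAS(5→6) fails; counter now 7
#11 T0 reads 7
#12 T0 CAS(7→8) writes; counter now 8
#13 T0 reads 8
#14 T0 CAS(8→9) writes; counter now 9
#15 T0 reads 9
#16 T0 CAS(9→10) writes; counter now 10

counter = 10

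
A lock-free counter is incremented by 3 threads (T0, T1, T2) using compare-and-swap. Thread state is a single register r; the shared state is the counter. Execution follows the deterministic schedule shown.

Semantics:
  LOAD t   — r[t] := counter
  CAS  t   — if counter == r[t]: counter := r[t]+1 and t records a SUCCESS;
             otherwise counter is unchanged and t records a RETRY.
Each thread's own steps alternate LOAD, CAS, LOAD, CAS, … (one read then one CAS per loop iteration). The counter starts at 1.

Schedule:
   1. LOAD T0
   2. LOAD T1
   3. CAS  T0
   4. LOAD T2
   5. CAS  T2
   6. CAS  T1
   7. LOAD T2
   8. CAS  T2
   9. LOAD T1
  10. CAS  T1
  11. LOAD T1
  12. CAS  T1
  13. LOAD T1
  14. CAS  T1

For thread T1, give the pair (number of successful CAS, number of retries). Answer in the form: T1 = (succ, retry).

T0 LOAD — after: cnt=1, r=1 — load
T1 LOAD — after: cnt=1, r=1 — load
T0 CAS — after: cnt=2, r=1 — ok
T2 LOAD — after: cnt=2, r=2 — load
T2 CAS — after: cnt=3, r=2 — ok
T1 CAS — after: cnt=3, r=1 — retry
T2 LOAD — after: cnt=3, r=3 — load
T2 CAS — after: cnt=4, r=3 — ok
T1 LOAD — after: cnt=4, r=4 — load
T1 CAS — after: cnt=5, r=4 — ok
T1 LOAD — after: cnt=5, r=5 — load
T1 CAS — after: cnt=6, r=5 — ok
T1 LOAD — after: cnt=6, r=6 — load
T1 CAS — after: cnt=7, r=6 — ok

T1 = (3, 1)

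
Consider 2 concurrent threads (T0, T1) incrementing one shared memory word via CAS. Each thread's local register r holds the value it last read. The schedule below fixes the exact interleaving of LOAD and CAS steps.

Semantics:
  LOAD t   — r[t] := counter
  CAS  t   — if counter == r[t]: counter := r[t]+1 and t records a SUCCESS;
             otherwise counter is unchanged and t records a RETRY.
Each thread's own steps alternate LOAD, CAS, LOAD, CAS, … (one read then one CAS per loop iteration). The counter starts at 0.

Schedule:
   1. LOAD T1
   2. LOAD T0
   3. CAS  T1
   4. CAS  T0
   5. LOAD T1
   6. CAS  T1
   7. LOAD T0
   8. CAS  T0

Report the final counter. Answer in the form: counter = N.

step 1: T1 LOAD ⇒ load; ctr=0 reg=0
step 2: T0 LOAD ⇒ load; ctr=0 reg=0
step 3: T1 CAS ⇒ ok; ctr=1 reg=0
step 4: T0 CAS ⇒ retry; ctr=1 reg=0
step 5: T1 LOAD ⇒ load; ctr=1 reg=1
step 6: T1 CAS ⇒ ok; ctr=2 reg=1
step 7: T0 LOAD ⇒ load; ctr=2 reg=2
step 8: T0 CAS ⇒ ok; ctr=3 reg=2

counter = 3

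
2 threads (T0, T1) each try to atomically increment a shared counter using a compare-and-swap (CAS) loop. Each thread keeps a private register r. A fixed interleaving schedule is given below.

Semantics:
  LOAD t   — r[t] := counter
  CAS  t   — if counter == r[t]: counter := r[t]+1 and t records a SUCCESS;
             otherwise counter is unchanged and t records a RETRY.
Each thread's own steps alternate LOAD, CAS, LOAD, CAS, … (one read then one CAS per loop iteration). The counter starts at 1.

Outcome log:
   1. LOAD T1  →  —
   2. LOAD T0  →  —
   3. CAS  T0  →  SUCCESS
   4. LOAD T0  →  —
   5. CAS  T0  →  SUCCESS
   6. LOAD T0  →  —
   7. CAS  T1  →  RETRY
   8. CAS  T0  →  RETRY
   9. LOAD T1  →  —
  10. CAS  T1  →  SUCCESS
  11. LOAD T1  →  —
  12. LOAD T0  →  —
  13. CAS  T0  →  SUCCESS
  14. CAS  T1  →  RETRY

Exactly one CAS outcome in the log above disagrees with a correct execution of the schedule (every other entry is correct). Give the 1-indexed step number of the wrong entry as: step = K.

step = 8

Correct run:
[1] T1.load  rd  (counter 1, T1.r 1)
[2] T0.load  rd  (counter 1, T0.r 1)
[3] T0.cas  hit  (counter 2, T0.r 1)
[4] T0.load  rd  (counter 2, T0.r 2)
[5] T0.cas  hit  (counter 3, T0.r 2)
[6] T0.load  rd  (counter 3, T0.r 3)
[7] T1.cas  miss  (counter 3, T1.r 1)
[8] T0.cas  hit  (counter 4, T0.r 3)
[9] T1.load  rd  (counter 4, T1.r 4)
[10] T1.cas  hit  (counter 5, T1.r 4)
[11] T1.load  rd  (counter 5, T1.r 5)
[12] T0.load  rd  (counter 5, T0.r 5)
[13] T0.cas  hit  (counter 6, T0.r 5)
[14] T1.cas  miss  (counter 6, T1.r 5)
Mismatch at 8.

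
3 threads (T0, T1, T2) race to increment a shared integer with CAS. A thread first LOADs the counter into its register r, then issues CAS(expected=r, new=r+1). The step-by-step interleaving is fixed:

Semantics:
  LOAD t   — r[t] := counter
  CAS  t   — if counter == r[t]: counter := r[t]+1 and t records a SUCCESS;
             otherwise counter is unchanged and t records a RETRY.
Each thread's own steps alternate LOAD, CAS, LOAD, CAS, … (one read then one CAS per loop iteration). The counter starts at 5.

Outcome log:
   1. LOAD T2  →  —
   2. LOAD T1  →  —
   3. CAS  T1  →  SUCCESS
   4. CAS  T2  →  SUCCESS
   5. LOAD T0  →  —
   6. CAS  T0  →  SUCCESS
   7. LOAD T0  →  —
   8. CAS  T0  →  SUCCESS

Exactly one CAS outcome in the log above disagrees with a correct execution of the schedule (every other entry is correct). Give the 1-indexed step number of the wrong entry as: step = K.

Re-executing:
T2 LOAD — after: cnt=5, r=5 — load
T1 LOAD — after: cnt=5, r=5 — load
T1 CAS — after: cnt=6, r=5 — ok
T2 CAS — after: cnt=6, r=5 — retry
T0 LOAD — after: cnt=6, r=6 — load
T0 CAS — after: cnt=7, r=6 — ok
T0 LOAD — after: cnt=7, r=7 — load
T0 CAS — after: cnt=8, r=7 — ok
Mismatch at 4.

step = 4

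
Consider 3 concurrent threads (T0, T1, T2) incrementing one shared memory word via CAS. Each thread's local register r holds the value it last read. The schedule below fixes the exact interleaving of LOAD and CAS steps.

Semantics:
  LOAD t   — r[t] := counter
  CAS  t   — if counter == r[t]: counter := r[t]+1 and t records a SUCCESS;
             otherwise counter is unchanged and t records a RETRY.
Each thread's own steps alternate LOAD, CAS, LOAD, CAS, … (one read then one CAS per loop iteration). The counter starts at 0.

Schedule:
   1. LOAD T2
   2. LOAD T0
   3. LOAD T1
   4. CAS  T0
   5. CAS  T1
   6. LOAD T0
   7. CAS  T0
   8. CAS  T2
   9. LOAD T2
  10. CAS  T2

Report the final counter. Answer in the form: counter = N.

counter = 3

1. LOAD T2 → mem=0 r[T2]=0 [LOAD]
2. LOAD T0 → mem=0 r[T0]=0 [LOAD]
3. LOAD T1 → mem=0 r[T1]=0 [LOAD]
4. CAS T0 → mem=1 r[T0]=0 [OK]
5. CAS T1 → mem=1 r[T1]=0 [RETRY]
6. LOAD T0 → mem=1 r[T0]=1 [LOAD]
7. CAS T0 → mem=2 r[T0]=1 [OK]
8. CAS T2 → mem=2 r[T2]=0 [RETRY]
9. LOAD T2 → mem=2 r[T2]=2 [LOAD]
10. CAS T2 → mem=3 r[T2]=2 [OK]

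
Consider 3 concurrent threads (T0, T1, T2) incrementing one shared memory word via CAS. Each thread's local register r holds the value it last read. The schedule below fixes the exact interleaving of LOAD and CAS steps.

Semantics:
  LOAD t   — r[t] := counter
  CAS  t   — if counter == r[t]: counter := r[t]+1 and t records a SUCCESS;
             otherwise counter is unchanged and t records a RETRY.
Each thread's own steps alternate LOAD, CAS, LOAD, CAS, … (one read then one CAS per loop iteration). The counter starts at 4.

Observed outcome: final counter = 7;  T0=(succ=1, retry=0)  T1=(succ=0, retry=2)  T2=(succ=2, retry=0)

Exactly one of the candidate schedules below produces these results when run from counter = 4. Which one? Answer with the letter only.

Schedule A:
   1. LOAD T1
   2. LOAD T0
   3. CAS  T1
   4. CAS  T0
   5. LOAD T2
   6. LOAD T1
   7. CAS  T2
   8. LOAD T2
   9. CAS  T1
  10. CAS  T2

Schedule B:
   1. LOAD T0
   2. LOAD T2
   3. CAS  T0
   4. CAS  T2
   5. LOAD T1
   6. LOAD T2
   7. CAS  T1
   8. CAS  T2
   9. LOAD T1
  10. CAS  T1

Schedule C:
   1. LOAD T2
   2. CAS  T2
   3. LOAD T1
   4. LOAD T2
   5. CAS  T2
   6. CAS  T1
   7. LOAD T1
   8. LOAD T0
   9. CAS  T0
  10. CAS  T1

C

Simulating candidate C:
step 1: T2 LOAD ⇒ load; ctr=4 reg=4
step 2: T2 CAS ⇒ ok; ctr=5 reg=4
step 3: T1 LOAD ⇒ load; ctr=5 reg=5
step 4: T2 LOAD ⇒ load; ctr=5 reg=5
step 5: T2 CAS ⇒ ok; ctr=6 reg=5
step 6: T1 CAS ⇒ retry; ctr=6 reg=5
step 7: T1 LOAD ⇒ load; ctr=6 reg=6
step 8: T0 LOAD ⇒ load; ctr=6 reg=6
step 9: T0 CAS ⇒ ok; ctr=7 reg=6
step 10: T1 CAS ⇒ retry; ctr=7 reg=6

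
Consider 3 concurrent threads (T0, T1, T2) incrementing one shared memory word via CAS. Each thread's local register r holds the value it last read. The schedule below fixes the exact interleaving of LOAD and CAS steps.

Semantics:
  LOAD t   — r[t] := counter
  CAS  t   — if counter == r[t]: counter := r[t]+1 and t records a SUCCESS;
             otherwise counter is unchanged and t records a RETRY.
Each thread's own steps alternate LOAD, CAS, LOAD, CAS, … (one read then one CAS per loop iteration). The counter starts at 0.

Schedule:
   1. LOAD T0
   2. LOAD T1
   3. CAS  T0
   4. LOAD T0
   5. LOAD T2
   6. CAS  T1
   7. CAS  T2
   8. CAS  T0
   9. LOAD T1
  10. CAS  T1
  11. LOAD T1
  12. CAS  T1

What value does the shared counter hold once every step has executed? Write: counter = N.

counter = 4

T0 LOAD — after: cnt=0, r=0 — load
T1 LOAD — after: cnt=0, r=0 — load
T0 CAS — after: cnt=1, r=0 — ok
T0 LOAD — after: cnt=1, r=1 — load
T2 LOAD — after: cnt=1, r=1 — load
T1 CAS — after: cnt=1, r=0 — retry
T2 CAS — after: cnt=2, r=1 — ok
T0 CAS — after: cnt=2, r=1 — retry
T1 LOAD — after: cnt=2, r=2 — load
T1 CAS — after: cnt=3, r=2 — ok
T1 LOAD — after: cnt=3, r=3 — load
T1 CAS — after: cnt=4, r=3 — ok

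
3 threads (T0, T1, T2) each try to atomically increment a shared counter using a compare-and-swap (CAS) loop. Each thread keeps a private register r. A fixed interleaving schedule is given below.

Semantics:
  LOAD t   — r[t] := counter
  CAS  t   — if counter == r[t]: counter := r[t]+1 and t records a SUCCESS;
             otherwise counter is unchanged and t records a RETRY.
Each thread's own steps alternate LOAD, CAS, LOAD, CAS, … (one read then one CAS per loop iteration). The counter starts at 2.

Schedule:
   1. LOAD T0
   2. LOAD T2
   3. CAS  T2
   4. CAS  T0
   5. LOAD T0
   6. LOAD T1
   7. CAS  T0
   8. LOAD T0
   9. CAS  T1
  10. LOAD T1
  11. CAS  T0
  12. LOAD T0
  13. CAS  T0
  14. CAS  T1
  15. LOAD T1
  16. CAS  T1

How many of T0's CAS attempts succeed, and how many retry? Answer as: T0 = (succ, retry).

T0 = (3, 1)

#1 T0 reads 2
#2 T2 reads 2
#3 T2 CAS(2→3) writes; counter now 3
#4 T0 CAS(2→3) fails; counter now 3
#5 T0 reads 3
#6 T1 reads 3
#7 T0 CAS(3→4) writes; counter now 4
#8 T0 reads 4
#9 T1 CAS(3→4) fails; counter now 4
#10 T1 reads 4
#11 T0 CAS(4→5) writes; counter now 5
#12 T0 reads 5
#13 T0 CAS(5→6) writes; counter now 6
#14 T1 CAS(4→5) fails; counter now 6
#15 T1 reads 6
#16 T1 CAS(6→7) writes; counter now 7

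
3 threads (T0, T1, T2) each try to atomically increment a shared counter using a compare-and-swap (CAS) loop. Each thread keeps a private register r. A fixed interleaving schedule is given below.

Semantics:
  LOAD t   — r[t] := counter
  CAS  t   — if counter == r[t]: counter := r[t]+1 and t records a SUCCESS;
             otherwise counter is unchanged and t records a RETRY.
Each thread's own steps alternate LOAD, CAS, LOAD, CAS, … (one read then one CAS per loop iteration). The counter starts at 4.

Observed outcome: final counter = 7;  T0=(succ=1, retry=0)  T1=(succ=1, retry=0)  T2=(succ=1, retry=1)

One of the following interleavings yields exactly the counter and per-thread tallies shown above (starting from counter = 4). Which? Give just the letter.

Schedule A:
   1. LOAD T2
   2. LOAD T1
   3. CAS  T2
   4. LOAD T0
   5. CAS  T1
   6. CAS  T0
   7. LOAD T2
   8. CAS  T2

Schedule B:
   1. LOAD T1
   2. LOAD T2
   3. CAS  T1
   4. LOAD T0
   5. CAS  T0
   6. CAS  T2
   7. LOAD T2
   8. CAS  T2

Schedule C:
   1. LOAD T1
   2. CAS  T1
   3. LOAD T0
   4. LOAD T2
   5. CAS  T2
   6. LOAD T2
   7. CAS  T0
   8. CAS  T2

Run B:
[1] T1.load  rd  (counter 4, T1.r 4)
[2] T2.load  rd  (counter 4, T2.r 4)
[3] T1.cas  hit  (counter 5, T1.r 4)
[4] T0.load  rd  (counter 5, T0.r 5)
[5] T0.cas  hit  (counter 6, T0.r 5)
[6] T2.cas  miss  (counter 6, T2.r 4)
[7] T2.load  rd  (counter 6, T2.r 6)
[8] T2.cas  hit  (counter 7, T2.r 6)

B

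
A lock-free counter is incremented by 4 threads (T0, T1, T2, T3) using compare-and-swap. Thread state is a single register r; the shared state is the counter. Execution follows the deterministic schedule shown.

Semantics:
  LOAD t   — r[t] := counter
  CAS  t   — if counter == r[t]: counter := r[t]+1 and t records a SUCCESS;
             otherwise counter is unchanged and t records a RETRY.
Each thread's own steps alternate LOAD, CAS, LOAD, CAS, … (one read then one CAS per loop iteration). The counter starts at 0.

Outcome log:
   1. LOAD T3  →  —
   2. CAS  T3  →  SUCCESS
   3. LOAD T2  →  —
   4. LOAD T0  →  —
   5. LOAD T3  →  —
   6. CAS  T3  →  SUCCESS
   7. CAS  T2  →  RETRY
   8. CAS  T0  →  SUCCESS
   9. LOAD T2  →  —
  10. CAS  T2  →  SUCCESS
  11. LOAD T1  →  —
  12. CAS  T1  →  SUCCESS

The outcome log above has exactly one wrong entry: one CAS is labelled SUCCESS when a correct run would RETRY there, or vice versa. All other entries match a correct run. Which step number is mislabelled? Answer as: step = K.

Reference trace:
[1] T3.load  rd  (counter 0, T3.r 0)
[2] T3.cas  hit  (counter 1, T3.r 0)
[3] T2.load  rd  (counter 1, T2.r 1)
[4] T0.load  rd  (counter 1, T0.r 1)
[5] T3.load  rd  (counter 1, T3.r 1)
[6] T3.cas  hit  (counter 2, T3.r 1)
[7] T2.cas  miss  (counter 2, T2.r 1)
[8] T0.cas  miss  (counter 2, T0.r 1)
[9] T2.load  rd  (counter 2, T2.r 2)
[10] T2.cas  hit  (counter 3, T2.r 2)
[11] T1.load  rd  (counter 3, T1.r 3)
[12] T1.cas  hit  (counter 4, T1.r 3)
Flip is step 8.

step = 8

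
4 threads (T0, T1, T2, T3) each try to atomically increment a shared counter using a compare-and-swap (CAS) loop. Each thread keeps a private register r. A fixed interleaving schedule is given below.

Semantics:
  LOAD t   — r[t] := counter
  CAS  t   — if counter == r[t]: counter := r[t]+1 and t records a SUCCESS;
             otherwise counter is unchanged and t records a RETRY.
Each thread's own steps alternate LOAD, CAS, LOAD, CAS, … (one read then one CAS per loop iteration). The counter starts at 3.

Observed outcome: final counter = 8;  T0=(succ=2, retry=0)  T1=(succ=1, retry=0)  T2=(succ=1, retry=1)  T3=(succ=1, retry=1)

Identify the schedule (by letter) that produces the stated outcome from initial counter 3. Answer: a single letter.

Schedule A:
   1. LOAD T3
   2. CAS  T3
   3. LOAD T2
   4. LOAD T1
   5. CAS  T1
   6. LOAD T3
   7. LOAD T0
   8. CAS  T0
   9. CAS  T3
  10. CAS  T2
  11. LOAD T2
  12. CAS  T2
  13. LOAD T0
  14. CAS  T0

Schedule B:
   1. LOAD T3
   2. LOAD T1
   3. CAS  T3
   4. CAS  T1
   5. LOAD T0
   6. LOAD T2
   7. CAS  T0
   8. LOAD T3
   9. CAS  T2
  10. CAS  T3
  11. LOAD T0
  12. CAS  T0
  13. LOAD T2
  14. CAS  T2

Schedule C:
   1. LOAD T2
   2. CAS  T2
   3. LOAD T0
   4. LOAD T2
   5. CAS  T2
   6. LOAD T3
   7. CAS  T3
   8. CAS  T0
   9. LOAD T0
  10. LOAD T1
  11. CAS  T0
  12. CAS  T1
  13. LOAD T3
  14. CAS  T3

A

Tracing schedule A:
1. LOAD T3 → mem=3 r[T3]=3 [LOAD]
2. CAS T3 → mem=4 r[T3]=3 [OK]
3. LOAD T2 → mem=4 r[T2]=4 [LOAD]
4. LOAD T1 → mem=4 r[T1]=4 [LOAD]
5. CAS T1 → mem=5 r[T1]=4 [OK]
6. LOAD T3 → mem=5 r[T3]=5 [LOAD]
7. LOAD T0 → mem=5 r[T0]=5 [LOAD]
8. CAS T0 → mem=6 r[T0]=5 [OK]
9. CAS T3 → mem=6 r[T3]=5 [RETRY]
10. CAS T2 → mem=6 r[T2]=4 [RETRY]
11. LOAD T2 → mem=6 r[T2]=6 [LOAD]
12. CAS T2 → mem=7 r[T2]=6 [OK]
13. LOAD T0 → mem=7 r[T0]=7 [LOAD]
14. CAS T0 → mem=8 r[T0]=7 [OK]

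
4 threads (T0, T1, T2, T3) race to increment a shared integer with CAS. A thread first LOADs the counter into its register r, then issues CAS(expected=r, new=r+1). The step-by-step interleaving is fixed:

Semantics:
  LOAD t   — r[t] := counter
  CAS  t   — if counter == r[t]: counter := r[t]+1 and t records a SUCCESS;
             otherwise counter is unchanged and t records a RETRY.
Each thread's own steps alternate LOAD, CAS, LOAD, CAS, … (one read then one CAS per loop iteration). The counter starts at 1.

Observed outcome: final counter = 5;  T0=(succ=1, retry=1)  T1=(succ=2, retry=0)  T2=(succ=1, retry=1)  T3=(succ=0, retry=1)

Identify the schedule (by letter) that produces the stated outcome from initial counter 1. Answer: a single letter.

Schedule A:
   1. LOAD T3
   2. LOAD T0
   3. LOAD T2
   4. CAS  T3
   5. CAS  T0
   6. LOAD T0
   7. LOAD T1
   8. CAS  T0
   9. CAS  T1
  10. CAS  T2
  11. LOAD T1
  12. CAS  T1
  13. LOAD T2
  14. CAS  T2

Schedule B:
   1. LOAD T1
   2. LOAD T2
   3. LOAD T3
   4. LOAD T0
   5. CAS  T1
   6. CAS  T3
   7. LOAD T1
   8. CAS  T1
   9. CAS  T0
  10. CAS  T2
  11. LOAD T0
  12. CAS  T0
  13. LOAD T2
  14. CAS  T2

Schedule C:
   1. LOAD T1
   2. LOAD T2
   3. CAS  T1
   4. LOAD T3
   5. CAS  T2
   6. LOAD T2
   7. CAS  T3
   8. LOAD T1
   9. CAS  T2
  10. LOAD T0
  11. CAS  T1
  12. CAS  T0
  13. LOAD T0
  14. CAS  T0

B

Run B:
T1 LOAD — after: cnt=1, r=1 — load
T2 LOAD — after: cnt=1, r=1 — load
T3 LOAD — after: cnt=1, r=1 — load
T0 LOAD — after: cnt=1, r=1 — load
T1 CAS — after: cnt=2, r=1 — ok
T3 CAS — after: cnt=2, r=1 — retry
T1 LOAD — after: cnt=2, r=2 — load
T1 CAS — after: cnt=3, r=2 — ok
T0 CAS — after: cnt=3, r=1 — retry
T2 CAS — after: cnt=3, r=1 — retry
T0 LOAD — after: cnt=3, r=3 — load
T0 CAS — after: cnt=4, r=3 — ok
T2 LOAD — after: cnt=4, r=4 — load
T2 CAS — after: cnt=5, r=4 — ok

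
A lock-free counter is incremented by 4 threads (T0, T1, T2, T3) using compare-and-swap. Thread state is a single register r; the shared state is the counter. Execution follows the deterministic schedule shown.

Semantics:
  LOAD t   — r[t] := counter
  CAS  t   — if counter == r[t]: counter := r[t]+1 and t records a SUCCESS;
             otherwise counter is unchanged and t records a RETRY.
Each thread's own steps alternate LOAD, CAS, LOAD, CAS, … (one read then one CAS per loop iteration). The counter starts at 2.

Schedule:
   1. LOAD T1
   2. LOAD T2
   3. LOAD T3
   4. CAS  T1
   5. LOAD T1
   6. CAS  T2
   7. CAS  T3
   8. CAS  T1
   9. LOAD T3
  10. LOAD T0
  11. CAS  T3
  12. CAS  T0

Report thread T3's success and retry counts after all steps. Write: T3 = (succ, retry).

   1) LOAD T1:  M=2  r_T1=2
   2) LOAD T2:  M=2  r_T2=2
   3) LOAD T3:  M=2  r_T3=2
   4) CAS  T1:  M=3  r_T1=2 ✓
   5) LOAD T1:  M=3  r_T1=3
   6) CAS  T2:  M=3  r_T2=2 ✗
   7) CAS  T3:  M=3  r_T3=2 ✗
   8) CAS  T1:  M=4  r_T1=3 ✓
   9) LOAD T3:  M=4  r_T3=4
  10) LOAD T0:  M=4  r_T0=4
  11) CAS  T3:  M=5  r_T3=4 ✓
  12) CAS  T0:  M=5  r_T0=4 ✗

T3 = (1, 1)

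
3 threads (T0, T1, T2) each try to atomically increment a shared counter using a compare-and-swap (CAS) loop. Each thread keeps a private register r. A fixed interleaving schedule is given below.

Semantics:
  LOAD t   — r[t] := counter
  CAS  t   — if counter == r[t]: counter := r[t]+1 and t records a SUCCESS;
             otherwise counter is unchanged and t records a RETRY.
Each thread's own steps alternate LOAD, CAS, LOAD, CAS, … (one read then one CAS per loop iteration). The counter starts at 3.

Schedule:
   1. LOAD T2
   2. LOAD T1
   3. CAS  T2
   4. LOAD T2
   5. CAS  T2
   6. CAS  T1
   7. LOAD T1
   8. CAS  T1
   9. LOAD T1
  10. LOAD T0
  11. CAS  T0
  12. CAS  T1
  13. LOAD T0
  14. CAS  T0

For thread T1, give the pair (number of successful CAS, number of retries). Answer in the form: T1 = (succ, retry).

T1 = (1, 2)

   1) LOAD T2:  M=3  r_T2=3
   2) LOAD T1:  M=3  r_T1=3
   3) CAS  T2:  M=4  r_T2=3 ✓
   4) LOAD T2:  M=4  r_T2=4
   5) CAS  T2:  M=5  r_T2=4 ✓
   6) CAS  T1:  M=5  r_T1=3 ✗
   7) LOAD T1:  M=5  r_T1=5
   8) CAS  T1:  M=6  r_T1=5 ✓
   9) LOAD T1:  M=6  r_T1=6
  10) LOAD T0:  M=6  r_T0=6
  11) CAS  T0:  M=7  r_T0=6 ✓
  12) CAS  T1:  M=7  r_T1=6 ✗
  13) LOAD T0:  M=7  r_T0=7
  14) CAS  T0:  M=8  r_T0=7 ✓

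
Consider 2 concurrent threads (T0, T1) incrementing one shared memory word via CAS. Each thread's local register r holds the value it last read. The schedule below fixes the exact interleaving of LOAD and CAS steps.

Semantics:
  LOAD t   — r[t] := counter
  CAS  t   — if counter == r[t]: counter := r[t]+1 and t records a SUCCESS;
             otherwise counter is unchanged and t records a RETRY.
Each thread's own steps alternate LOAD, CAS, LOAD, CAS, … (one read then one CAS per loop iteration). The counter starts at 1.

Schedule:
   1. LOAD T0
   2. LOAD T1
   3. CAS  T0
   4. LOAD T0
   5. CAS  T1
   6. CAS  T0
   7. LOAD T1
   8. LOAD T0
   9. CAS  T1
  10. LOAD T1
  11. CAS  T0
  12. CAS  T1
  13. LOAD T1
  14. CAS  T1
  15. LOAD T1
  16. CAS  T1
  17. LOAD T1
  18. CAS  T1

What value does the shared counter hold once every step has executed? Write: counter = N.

T0 LOAD — after: cnt=1, r=1 — load
T1 LOAD — after: cnt=1, r=1 — load
T0 CAS — after: cnt=2, r=1 — ok
T0 LOAD — after: cnt=2, r=2 — load
T1 CAS — after: cnt=2, r=1 — retry
T0 CAS — after: cnt=3, r=2 — ok
T1 LOAD — after: cnt=3, r=3 — load
T0 LOAD — after: cnt=3, r=3 — load
T1 CAS — after: cnt=4, r=3 — ok
T1 LOAD — after: cnt=4, r=4 — load
T0 CAS — after: cnt=4, r=3 — retry
T1 CAS — after: cnt=5, r=4 — ok
T1 LOAD — after: cnt=5, r=5 — load
T1 CAS — after: cnt=6, r=5 — ok
T1 LOAD — after: cnt=6, r=6 — load
T1 CAS — after: cnt=7, r=6 — ok
T1 LOAD — after: cnt=7, r=7 — load
T1 CAS — after: cnt=8, r=7 — ok

counter = 8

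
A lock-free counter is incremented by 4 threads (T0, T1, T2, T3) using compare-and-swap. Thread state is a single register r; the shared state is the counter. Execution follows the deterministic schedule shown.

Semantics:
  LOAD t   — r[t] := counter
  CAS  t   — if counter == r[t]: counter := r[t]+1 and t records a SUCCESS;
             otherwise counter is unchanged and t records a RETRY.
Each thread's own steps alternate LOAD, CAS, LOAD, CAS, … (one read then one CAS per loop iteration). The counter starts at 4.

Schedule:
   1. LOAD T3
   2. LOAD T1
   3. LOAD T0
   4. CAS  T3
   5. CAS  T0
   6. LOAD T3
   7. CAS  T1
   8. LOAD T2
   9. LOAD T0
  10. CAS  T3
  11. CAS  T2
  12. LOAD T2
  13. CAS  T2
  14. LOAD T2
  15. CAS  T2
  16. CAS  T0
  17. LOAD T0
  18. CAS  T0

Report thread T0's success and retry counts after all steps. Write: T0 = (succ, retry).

T0 = (1, 2)

1. LOAD T3 → mem=4 r[T3]=4 [LOAD]
2. LOAD T1 → mem=4 r[T1]=4 [LOAD]
3. LOAD T0 → mem=4 r[T0]=4 [LOAD]
4. CAS T3 → mem=5 r[T3]=4 [OK]
5. CAS T0 → mem=5 r[T0]=4 [RETRY]
6. LOAD T3 → mem=5 r[T3]=5 [LOAD]
7. CAS T1 → mem=5 r[T1]=4 [RETRY]
8. LOAD T2 → mem=5 r[T2]=5 [LOAD]
9. LOAD T0 → mem=5 r[T0]=5 [LOAD]
10. CAS T3 → mem=6 r[T3]=5 [OK]
11. CAS T2 → mem=6 r[T2]=5 [RETRY]
12. LOAD T2 → mem=6 r[T2]=6 [LOAD]
13. CAS T2 → mem=7 r[T2]=6 [OK]
14. LOAD T2 → mem=7 r[T2]=7 [LOAD]
15. CAS T2 → mem=8 r[T2]=7 [OK]
16. CAS T0 → mem=8 r[T0]=5 [RETRY]
17. LOAD T0 → mem=8 r[T0]=8 [LOAD]
18. CAS T0 → mem=9 r[T0]=8 [OK]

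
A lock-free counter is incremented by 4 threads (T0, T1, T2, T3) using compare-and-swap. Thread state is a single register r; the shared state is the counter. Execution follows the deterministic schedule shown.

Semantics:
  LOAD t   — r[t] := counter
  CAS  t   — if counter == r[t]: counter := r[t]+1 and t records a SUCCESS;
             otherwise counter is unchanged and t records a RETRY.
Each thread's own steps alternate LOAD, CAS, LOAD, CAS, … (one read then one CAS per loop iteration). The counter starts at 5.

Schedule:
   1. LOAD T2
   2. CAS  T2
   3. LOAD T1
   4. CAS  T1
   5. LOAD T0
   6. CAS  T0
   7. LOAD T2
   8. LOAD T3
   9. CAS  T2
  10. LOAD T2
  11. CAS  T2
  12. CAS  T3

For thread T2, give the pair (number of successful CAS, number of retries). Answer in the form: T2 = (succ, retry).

T2 = (3, 0)

step 1: T2 LOAD ⇒ load; ctr=5 reg=5
step 2: T2 CAS ⇒ ok; ctr=6 reg=5
step 3: T1 LOAD ⇒ load; ctr=6 reg=6
step 4: T1 CAS ⇒ ok; ctr=7 reg=6
step 5: T0 LOAD ⇒ load; ctr=7 reg=7
step 6: T0 CAS ⇒ ok; ctr=8 reg=7
step 7: T2 LOAD ⇒ load; ctr=8 reg=8
step 8: T3 LOAD ⇒ load; ctr=8 reg=8
step 9: T2 CAS ⇒ ok; ctr=9 reg=8
step 10: T2 LOAD ⇒ load; ctr=9 reg=9
step 11: T2 CAS ⇒ ok; ctr=10 reg=9
step 12: T3 CAS ⇒ retry; ctr=10 reg=8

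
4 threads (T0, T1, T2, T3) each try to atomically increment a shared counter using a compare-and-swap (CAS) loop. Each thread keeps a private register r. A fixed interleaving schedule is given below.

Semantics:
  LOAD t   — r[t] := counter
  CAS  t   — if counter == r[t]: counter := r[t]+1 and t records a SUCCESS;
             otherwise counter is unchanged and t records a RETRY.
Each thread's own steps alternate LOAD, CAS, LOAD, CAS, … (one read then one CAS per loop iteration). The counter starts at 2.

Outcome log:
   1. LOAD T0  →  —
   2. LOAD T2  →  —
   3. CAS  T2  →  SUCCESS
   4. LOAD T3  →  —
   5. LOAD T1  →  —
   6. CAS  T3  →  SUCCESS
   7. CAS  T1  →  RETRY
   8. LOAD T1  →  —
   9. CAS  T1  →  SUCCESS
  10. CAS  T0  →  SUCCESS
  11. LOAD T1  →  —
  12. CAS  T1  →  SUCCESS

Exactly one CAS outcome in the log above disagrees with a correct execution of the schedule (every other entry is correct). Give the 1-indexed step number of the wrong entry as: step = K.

step = 10

Correct run:
1. LOAD T0 → mem=2 r[T0]=2 [LOAD]
2. LOAD T2 → mem=2 r[T2]=2 [LOAD]
3. CAS T2 → mem=3 r[T2]=2 [OK]
4. LOAD T3 → mem=3 r[T3]=3 [LOAD]
5. LOAD T1 → mem=3 r[T1]=3 [LOAD]
6. CAS T3 → mem=4 r[T3]=3 [OK]
7. CAS T1 → mem=4 r[T1]=3 [RETRY]
8. LOAD T1 → mem=4 r[T1]=4 [LOAD]
9. CAS T1 → mem=5 r[T1]=4 [OK]
10. CAS T0 → mem=5 r[T0]=2 [RETRY]
11. LOAD T1 → mem=5 r[T1]=5 [LOAD]
12. CAS T1 → mem=6 r[T1]=5 [OK]
Flip is step 10.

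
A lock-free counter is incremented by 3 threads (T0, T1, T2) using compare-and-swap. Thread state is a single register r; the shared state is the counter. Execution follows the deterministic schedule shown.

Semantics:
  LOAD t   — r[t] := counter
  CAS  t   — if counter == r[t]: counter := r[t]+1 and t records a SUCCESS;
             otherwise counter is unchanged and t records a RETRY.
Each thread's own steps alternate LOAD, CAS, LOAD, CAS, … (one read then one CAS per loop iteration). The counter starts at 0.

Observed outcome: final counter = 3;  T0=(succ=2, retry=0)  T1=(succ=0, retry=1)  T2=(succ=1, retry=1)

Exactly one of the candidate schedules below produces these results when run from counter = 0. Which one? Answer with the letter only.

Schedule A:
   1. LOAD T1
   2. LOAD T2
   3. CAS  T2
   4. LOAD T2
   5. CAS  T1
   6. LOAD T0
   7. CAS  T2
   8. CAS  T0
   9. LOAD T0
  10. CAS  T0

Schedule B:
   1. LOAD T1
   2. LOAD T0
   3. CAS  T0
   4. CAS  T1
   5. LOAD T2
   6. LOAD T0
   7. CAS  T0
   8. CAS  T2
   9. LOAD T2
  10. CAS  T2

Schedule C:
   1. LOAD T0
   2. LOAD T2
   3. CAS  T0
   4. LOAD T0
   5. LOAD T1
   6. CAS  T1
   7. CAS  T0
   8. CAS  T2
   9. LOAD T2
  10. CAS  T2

Tracing schedule B:
[1] T1.load  rd  (counter 0, T1.r 0)
[2] T0.load  rd  (counter 0, T0.r 0)
[3] T0.cas  hit  (counter 1, T0.r 0)
[4] T1.cas  miss  (counter 1, T1.r 0)
[5] T2.load  rd  (counter 1, T2.r 1)
[6] T0.load  rd  (counter 1, T0.r 1)
[7] T0.cas  hit  (counter 2, T0.r 1)
[8] T2.cas  miss  (counter 2, T2.r 1)
[9] T2.load  rd  (counter 2, T2.r 2)
[10] T2.cas  hit  (counter 3, T2.r 2)

B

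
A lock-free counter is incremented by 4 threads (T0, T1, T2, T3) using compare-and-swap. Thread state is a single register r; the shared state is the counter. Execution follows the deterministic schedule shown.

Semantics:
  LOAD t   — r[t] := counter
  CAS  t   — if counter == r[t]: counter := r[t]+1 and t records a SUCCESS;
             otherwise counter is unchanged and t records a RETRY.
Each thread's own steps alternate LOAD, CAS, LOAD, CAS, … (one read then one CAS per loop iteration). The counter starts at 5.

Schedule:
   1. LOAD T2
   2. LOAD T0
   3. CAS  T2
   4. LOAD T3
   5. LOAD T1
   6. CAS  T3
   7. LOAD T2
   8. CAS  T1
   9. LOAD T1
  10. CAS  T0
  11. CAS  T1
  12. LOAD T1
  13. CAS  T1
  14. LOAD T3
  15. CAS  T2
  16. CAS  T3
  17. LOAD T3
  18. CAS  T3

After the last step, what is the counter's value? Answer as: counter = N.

1. LOAD T2 → mem=5 r[T2]=5 [LOAD]
2. LOAD T0 → mem=5 r[T0]=5 [LOAD]
3. CAS T2 → mem=6 r[T2]=5 [OK]
4. LOAD T3 → mem=6 r[T3]=6 [LOAD]
5. LOAD T1 → mem=6 r[T1]=6 [LOAD]
6. CAS T3 → mem=7 r[T3]=6 [OK]
7. LOAD T2 → mem=7 r[T2]=7 [LOAD]
8. CAS T1 → mem=7 r[T1]=6 [RETRY]
9. LOAD T1 → mem=7 r[T1]=7 [LOAD]
10. CAS T0 → mem=7 r[T0]=5 [RETRY]
11. CAS T1 → mem=8 r[T1]=7 [OK]
12. LOAD T1 → mem=8 r[T1]=8 [LOAD]
13. CAS T1 → mem=9 r[T1]=8 [OK]
14. LOAD T3 → mem=9 r[T3]=9 [LOAD]
15. CAS T2 → mem=9 r[T2]=7 [RETRY]
16. CAS T3 → mem=10 r[T3]=9 [OK]
17. LOAD T3 → mem=10 r[T3]=10 [LOAD]
18. CAS T3 → mem=11 r[T3]=10 [OK]

counter = 11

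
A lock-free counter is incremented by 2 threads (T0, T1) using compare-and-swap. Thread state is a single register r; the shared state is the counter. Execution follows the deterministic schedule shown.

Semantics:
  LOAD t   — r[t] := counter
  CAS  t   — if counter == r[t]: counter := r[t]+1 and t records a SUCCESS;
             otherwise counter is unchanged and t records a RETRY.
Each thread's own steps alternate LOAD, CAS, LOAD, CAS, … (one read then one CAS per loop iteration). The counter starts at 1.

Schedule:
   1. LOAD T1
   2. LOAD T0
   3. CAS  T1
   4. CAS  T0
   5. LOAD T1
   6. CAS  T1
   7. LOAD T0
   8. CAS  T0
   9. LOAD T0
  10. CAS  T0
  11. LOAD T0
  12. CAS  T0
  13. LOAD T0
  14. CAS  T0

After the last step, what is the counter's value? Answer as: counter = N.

counter = 7

#1 T1 reads 1
#2 T0 reads 1
#3 T1 CAS(1→2) writes; counter now 2
#4 T0 CAS(1→2) fails; counter now 2
#5 T1 reads 2
#6 T1 CAS(2→3) writes; counter now 3
#7 T0 reads 3
#8 T0 CAS(3→4) writes; counter now 4
#9 T0 reads 4
#10 T0 CAS(4→5) writes; counter now 5
#11 T0 reads 5
#12 T0 CAS(5→6) writes; counter now 6
#13 T0 reads 6
#14 T0 CAS(6→7) writes; counter now 7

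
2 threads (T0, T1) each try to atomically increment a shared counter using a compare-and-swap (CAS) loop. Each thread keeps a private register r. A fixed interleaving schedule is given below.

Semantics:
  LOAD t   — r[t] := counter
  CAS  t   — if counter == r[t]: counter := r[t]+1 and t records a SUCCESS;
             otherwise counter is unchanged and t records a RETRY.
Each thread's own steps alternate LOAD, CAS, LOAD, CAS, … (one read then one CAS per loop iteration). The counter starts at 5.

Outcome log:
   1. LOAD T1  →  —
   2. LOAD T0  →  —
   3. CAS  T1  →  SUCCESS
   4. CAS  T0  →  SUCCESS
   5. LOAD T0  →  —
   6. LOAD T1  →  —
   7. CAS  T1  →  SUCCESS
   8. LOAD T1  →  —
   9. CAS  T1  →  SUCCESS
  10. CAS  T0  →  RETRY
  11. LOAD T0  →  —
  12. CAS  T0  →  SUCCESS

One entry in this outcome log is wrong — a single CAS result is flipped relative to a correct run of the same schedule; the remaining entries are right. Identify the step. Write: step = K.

step = 4

Re-executing:
T1 LOAD — after: cnt=5, r=5 — load
T0 LOAD — after: cnt=5, r=5 — load
T1 CAS — after: cnt=6, r=5 — ok
T0 CAS — after: cnt=6, r=5 — retry
T0 LOAD — after: cnt=6, r=6 — load
T1 LOAD — after: cnt=6, r=6 — load
T1 CAS — after: cnt=7, r=6 — ok
T1 LOAD — after: cnt=7, r=7 — load
T1 CAS — after: cnt=8, r=7 — ok
T0 CAS — after: cnt=8, r=6 — retry
T0 LOAD — after: cnt=8, r=8 — load
T0 CAS — after: cnt=9, r=8 — ok
Flip is step 4.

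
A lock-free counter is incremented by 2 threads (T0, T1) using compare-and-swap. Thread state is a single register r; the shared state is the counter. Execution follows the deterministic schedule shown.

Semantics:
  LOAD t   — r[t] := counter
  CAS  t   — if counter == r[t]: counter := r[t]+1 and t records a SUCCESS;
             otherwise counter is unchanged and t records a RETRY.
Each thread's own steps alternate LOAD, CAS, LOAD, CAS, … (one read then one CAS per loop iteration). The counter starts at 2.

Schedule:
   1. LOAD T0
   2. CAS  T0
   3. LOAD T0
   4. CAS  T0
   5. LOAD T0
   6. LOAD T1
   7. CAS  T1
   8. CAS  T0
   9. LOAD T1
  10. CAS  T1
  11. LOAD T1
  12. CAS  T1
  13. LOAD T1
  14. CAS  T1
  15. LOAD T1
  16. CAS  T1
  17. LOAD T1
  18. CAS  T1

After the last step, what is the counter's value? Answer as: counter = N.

counter = 10

   1) LOAD T0:  M=2  r_T0=2
   2) CAS  T0:  M=3  r_T0=2 ✓
   3) LOAD T0:  M=3  r_T0=3
   4) CAS  T0:  M=4  r_T0=3 ✓
   5) LOAD T0:  M=4  r_T0=4
   6) LOAD T1:  M=4  r_T1=4
   7) CAS  T1:  M=5  r_T1=4 ✓
   8) CAS  T0:  M=5  r_T0=4 ✗
   9) LOAD T1:  M=5  r_T1=5
  10) CAS  T1:  M=6  r_T1=5 ✓
  11) LOAD T1:  M=6  r_T1=6
  12) CAS  T1:  M=7  r_T1=6 ✓
  13) LOAD T1:  M=7  r_T1=7
  14) CAS  T1:  M=8  r_T1=7 ✓
  15) LOAD T1:  M=8  r_T1=8
  16) CAS  T1:  M=9  r_T1=8 ✓
  17) LOAD T1:  M=9  r_T1=9
  18) CAS  T1:  M=10  r_T1=9 ✓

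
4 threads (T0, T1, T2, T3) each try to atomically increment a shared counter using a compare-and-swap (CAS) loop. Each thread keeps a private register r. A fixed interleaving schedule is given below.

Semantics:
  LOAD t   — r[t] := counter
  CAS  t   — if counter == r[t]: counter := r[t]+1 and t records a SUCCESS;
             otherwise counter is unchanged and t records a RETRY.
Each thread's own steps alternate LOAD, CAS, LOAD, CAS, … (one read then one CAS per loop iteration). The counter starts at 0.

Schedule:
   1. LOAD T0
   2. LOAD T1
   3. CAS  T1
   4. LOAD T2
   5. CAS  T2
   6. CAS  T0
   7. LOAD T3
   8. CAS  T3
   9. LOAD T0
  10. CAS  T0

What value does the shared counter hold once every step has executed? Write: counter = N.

   1) LOAD T0:  M=0  r_T0=0
   2) LOAD T1:  M=0  r_T1=0
   3) CAS  T1:  M=1  r_T1=0 ✓
   4) LOAD T2:  M=1  r_T2=1
   5) CAS  T2:  M=2  r_T2=1 ✓
   6) CAS  T0:  M=2  r_T0=0 ✗
   7) LOAD T3:  M=2  r_T3=2
   8) CAS  T3:  M=3  r_T3=2 ✓
   9) LOAD T0:  M=3  r_T0=3
  10) CAS  T0:  M=4  r_T0=3 ✓

counter = 4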